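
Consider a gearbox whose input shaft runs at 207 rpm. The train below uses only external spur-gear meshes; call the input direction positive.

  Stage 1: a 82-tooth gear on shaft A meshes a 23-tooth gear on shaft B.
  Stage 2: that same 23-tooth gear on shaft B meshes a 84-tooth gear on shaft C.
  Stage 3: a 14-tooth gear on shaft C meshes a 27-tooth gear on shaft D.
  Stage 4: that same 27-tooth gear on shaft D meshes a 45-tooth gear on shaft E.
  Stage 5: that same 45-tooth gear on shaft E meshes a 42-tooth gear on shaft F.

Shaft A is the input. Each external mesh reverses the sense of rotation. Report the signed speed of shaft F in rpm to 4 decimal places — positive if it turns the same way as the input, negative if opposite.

-67.3571 rpm (opposite to input, |ω| = 67.3571 rpm)

Stage 1 [82T→23T]: ω = 207.0000×82/23 = 738.0000 rpm, dir flips to −; running = −738.0000
Stage 2 [23T→84T]: ω = 738.0000×23/84 = 202.0714 rpm, dir flips to +; running = +202.0714
Stage 3 [14T→27T]: ω = 202.0714×14/27 = 104.7778 rpm, dir flips to −; running = −104.7778
Stage 4 [27T→45T]: ω = 104.7778×27/45 = 62.8667 rpm, dir flips to +; running = +62.8667
Stage 5 [45T→42T]: ω = 62.8667×45/42 = 67.3571 rpm, dir flips to −; running = −67.3571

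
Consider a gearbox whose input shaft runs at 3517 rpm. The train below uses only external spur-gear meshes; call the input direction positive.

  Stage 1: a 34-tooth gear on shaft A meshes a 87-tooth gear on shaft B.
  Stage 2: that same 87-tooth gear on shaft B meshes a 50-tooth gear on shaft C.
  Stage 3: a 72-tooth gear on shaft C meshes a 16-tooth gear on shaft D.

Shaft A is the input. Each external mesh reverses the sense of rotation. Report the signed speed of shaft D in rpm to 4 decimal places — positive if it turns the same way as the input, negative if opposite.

-10762.0200 rpm (opposite to input, |ω| = 10762.0200 rpm)

Stage 1 [34T→87T]: ω = 3517.0000×34/87 = 1374.4598 rpm, dir flips to −; running = −1374.4598
Stage 2 [87T→50T]: ω = 1374.4598×87/50 = 2391.5600 rpm, dir flips to +; running = +2391.5600
Stage 3 [72T→16T]: ω = 2391.5600×72/16 = 10762.0200 rpm, dir flips to −; running = −10762.0200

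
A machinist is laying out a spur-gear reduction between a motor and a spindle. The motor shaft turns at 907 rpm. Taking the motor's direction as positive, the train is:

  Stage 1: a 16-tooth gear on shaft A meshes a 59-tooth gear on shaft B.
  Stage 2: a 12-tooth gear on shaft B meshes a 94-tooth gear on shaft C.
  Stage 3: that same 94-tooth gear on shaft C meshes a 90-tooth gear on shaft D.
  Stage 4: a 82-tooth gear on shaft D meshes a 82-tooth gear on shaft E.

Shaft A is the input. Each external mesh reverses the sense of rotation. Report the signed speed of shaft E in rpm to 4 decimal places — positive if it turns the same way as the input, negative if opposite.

Stage 1 [16T→59T]: ω = 907.0000×16/59 = 245.9661 rpm, dir flips to −; running = −245.9661
Stage 2 [12T→94T]: ω = 245.9661×12/94 = 31.3999 rpm, dir flips to +; running = +31.3999
Stage 3 [94T→90T]: ω = 31.3999×94/90 = 32.7955 rpm, dir flips to −; running = −32.7955
Stage 4 [82T→82T]: ω = 32.7955×82/82 = 32.7955 rpm, dir flips to +; running = +32.7955

+32.7955 rpm (same as input, |ω| = 32.7955 rpm)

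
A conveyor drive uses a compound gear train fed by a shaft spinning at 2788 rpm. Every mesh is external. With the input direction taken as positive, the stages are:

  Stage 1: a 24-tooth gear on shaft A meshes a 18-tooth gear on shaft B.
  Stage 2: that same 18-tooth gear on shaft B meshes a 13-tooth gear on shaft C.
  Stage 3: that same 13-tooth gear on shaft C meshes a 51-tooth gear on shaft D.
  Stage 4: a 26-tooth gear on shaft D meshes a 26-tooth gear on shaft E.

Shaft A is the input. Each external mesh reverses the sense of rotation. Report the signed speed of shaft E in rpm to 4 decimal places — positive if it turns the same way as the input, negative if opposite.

+1312.0000 rpm (same as input, |ω| = 1312.0000 rpm)

Stage 1 [24T→18T]: ω = 2788.0000×24/18 = 3717.3333 rpm, dir flips to −; running = −3717.3333
Stage 2 [18T→13T]: ω = 3717.3333×18/13 = 5147.0769 rpm, dir flips to +; running = +5147.0769
Stage 3 [13T→51T]: ω = 5147.0769×13/51 = 1312.0000 rpm, dir flips to −; running = −1312.0000
Stage 4 [26T→26T]: ω = 1312.0000×26/26 = 1312.0000 rpm, dir flips to +; running = +1312.0000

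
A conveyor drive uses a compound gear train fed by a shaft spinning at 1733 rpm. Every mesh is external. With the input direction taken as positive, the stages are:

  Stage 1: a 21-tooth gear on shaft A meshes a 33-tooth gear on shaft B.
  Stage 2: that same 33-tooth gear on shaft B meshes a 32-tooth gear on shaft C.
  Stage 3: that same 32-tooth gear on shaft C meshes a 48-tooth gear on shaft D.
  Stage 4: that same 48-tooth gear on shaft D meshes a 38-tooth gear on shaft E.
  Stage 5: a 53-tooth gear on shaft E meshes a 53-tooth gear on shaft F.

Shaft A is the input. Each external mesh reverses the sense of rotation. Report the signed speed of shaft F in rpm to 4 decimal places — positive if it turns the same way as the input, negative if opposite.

-957.7105 rpm (opposite to input, |ω| = 957.7105 rpm)

Stage 1 [21T→33T]: ω = 1733.0000×21/33 = 1102.8182 rpm, dir flips to −; running = −1102.8182
Stage 2 [33T→32T]: ω = 1102.8182×33/32 = 1137.2812 rpm, dir flips to +; running = +1137.2812
Stage 3 [32T→48T]: ω = 1137.2812×32/48 = 758.1875 rpm, dir flips to −; running = −758.1875
Stage 4 [48T→38T]: ω = 758.1875×48/38 = 957.7105 rpm, dir flips to +; running = +957.7105
Stage 5 [53T→53T]: ω = 957.7105×53/53 = 957.7105 rpm, dir flips to −; running = −957.7105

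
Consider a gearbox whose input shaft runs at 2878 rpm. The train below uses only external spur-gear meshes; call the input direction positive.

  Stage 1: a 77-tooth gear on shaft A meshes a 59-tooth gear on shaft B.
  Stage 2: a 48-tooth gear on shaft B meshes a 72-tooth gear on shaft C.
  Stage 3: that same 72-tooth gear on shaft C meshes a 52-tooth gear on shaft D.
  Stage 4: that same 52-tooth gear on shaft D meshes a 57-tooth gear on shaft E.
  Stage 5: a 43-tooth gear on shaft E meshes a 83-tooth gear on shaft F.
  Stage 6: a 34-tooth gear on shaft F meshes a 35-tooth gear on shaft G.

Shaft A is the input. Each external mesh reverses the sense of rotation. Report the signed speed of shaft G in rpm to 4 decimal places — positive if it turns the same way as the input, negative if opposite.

+1591.8316 rpm (same as input, |ω| = 1591.8316 rpm)

Stage 1 [77T→59T]: ω = 2878.0000×77/59 = 3756.0339 rpm, dir flips to −; running = −3756.0339
Stage 2 [48T→72T]: ω = 3756.0339×48/72 = 2504.0226 rpm, dir flips to +; running = +2504.0226
Stage 3 [72T→52T]: ω = 2504.0226×72/52 = 3467.1082 rpm, dir flips to −; running = −3467.1082
Stage 4 [52T→57T]: ω = 3467.1082×52/57 = 3162.9759 rpm, dir flips to +; running = +3162.9759
Stage 5 [43T→83T]: ω = 3162.9759×43/83 = 1638.6502 rpm, dir flips to −; running = −1638.6502
Stage 6 [34T→35T]: ω = 1638.6502×34/35 = 1591.8316 rpm, dir flips to +; running = +1591.8316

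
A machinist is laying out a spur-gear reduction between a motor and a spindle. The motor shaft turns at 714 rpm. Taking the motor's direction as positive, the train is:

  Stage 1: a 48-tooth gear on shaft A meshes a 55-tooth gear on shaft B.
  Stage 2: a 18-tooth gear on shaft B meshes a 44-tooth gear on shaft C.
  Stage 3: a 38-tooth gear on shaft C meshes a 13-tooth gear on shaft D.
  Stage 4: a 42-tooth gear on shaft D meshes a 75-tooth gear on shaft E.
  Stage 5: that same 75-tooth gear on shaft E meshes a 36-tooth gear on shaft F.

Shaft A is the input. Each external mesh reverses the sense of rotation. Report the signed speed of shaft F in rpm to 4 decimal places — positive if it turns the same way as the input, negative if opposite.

Stage 1 [48T→55T]: ω = 714.0000×48/55 = 623.1273 rpm, dir flips to −; running = −623.1273
Stage 2 [18T→44T]: ω = 623.1273×18/44 = 254.9157 rpm, dir flips to +; running = +254.9157
Stage 3 [38T→13T]: ω = 254.9157×38/13 = 745.1382 rpm, dir flips to −; running = −745.1382
Stage 4 [42T→75T]: ω = 745.1382×42/75 = 417.2774 rpm, dir flips to +; running = +417.2774
Stage 5 [75T→36T]: ω = 417.2774×75/36 = 869.3279 rpm, dir flips to −; running = −869.3279

-869.3279 rpm (opposite to input, |ω| = 869.3279 rpm)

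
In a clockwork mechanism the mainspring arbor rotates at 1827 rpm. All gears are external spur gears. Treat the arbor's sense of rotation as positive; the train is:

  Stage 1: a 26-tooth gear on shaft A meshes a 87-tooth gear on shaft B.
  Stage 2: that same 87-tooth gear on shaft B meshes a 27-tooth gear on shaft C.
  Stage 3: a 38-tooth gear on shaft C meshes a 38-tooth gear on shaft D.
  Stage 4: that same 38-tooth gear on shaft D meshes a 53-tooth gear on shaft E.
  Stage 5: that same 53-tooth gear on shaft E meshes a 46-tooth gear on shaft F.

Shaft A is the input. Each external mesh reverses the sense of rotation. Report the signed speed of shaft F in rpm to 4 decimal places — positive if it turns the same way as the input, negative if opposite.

Stage 1 [26T→87T]: ω = 1827.0000×26/87 = 546.0000 rpm, dir flips to −; running = −546.0000
Stage 2 [87T→27T]: ω = 546.0000×87/27 = 1759.3333 rpm, dir flips to +; running = +1759.3333
Stage 3 [38T→38T]: ω = 1759.3333×38/38 = 1759.3333 rpm, dir flips to −; running = −1759.3333
Stage 4 [38T→53T]: ω = 1759.3333×38/53 = 1261.4088 rpm, dir flips to +; running = +1261.4088
Stage 5 [53T→46T]: ω = 1261.4088×53/46 = 1453.3623 rpm, dir flips to −; running = −1453.3623

-1453.3623 rpm (opposite to input, |ω| = 1453.3623 rpm)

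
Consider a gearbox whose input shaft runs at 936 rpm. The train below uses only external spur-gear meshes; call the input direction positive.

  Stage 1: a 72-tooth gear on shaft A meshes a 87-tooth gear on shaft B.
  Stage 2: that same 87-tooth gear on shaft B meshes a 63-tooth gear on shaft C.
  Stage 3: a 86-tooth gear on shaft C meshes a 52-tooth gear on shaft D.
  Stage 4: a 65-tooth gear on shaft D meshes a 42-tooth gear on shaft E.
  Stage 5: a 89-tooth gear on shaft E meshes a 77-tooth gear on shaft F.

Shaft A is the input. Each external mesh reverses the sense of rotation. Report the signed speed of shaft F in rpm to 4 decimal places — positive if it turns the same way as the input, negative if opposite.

-3164.6541 rpm (opposite to input, |ω| = 3164.6541 rpm)

Stage 1 [72T→87T]: ω = 936.0000×72/87 = 774.6207 rpm, dir flips to −; running = −774.6207
Stage 2 [87T→63T]: ω = 774.6207×87/63 = 1069.7143 rpm, dir flips to +; running = +1069.7143
Stage 3 [86T→52T]: ω = 1069.7143×86/52 = 1769.1429 rpm, dir flips to −; running = −1769.1429
Stage 4 [65T→42T]: ω = 1769.1429×65/42 = 2737.9592 rpm, dir flips to +; running = +2737.9592
Stage 5 [89T→77T]: ω = 2737.9592×89/77 = 3164.6541 rpm, dir flips to −; running = −3164.6541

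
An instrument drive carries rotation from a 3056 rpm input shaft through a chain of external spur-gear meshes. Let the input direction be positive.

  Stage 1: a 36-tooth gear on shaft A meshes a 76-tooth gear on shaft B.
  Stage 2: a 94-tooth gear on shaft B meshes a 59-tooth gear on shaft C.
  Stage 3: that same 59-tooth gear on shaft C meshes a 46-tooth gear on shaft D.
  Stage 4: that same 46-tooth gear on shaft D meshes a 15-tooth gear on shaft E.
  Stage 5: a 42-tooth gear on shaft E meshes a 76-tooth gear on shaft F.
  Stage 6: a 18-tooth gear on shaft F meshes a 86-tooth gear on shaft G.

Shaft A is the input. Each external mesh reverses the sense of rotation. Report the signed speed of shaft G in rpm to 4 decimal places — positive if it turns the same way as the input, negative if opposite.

+1049.2733 rpm (same as input, |ω| = 1049.2733 rpm)

Stage 1 [36T→76T]: ω = 3056.0000×36/76 = 1447.5789 rpm, dir flips to −; running = −1447.5789
Stage 2 [94T→59T]: ω = 1447.5789×94/59 = 2306.3122 rpm, dir flips to +; running = +2306.3122
Stage 3 [59T→46T]: ω = 2306.3122×59/46 = 2958.0961 rpm, dir flips to −; running = −2958.0961
Stage 4 [46T→15T]: ω = 2958.0961×46/15 = 9071.4947 rpm, dir flips to +; running = +9071.4947
Stage 5 [42T→76T]: ω = 9071.4947×42/76 = 5013.1945 rpm, dir flips to −; running = −5013.1945
Stage 6 [18T→86T]: ω = 5013.1945×18/86 = 1049.2733 rpm, dir flips to +; running = +1049.2733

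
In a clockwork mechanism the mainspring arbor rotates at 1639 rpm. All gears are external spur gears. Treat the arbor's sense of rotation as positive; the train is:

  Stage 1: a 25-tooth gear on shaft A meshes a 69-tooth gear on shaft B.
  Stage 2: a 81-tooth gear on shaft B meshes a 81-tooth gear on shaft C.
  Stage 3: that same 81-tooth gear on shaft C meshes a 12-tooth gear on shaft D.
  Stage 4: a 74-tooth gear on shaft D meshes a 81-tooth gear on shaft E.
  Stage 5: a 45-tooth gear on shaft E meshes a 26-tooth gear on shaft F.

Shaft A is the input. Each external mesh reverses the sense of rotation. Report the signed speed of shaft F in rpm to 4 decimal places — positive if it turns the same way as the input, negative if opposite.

-6338.1062 rpm (opposite to input, |ω| = 6338.1062 rpm)

Stage 1 [25T→69T]: ω = 1639.0000×25/69 = 593.8406 rpm, dir flips to −; running = −593.8406
Stage 2 [81T→81T]: ω = 593.8406×81/81 = 593.8406 rpm, dir flips to +; running = +593.8406
Stage 3 [81T→12T]: ω = 593.8406×81/12 = 4008.4239 rpm, dir flips to −; running = −4008.4239
Stage 4 [74T→81T]: ω = 4008.4239×74/81 = 3662.0169 rpm, dir flips to +; running = +3662.0169
Stage 5 [45T→26T]: ω = 3662.0169×45/26 = 6338.1062 rpm, dir flips to −; running = −6338.1062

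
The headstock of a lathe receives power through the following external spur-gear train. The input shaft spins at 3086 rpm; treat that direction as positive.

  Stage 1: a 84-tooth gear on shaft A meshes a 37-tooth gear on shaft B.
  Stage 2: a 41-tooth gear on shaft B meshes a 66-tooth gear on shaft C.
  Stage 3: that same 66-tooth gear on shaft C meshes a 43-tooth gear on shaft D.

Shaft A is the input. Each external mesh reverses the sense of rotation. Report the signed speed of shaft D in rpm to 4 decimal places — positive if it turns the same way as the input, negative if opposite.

Stage 1 [84T→37T]: ω = 3086.0000×84/37 = 7006.0541 rpm, dir flips to −; running = −7006.0541
Stage 2 [41T→66T]: ω = 7006.0541×41/66 = 4352.2457 rpm, dir flips to +; running = +4352.2457
Stage 3 [66T→43T]: ω = 4352.2457×66/43 = 6680.1911 rpm, dir flips to −; running = −6680.1911

-6680.1911 rpm (opposite to input, |ω| = 6680.1911 rpm)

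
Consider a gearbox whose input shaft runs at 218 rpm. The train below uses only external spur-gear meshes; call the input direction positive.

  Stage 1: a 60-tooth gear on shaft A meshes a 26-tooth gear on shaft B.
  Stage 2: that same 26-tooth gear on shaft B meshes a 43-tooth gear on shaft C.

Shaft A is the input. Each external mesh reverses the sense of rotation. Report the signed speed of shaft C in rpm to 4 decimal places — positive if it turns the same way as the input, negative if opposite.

Stage 1 [60T→26T]: ω = 218.0000×60/26 = 503.0769 rpm, dir flips to −; running = −503.0769
Stage 2 [26T→43T]: ω = 503.0769×26/43 = 304.1860 rpm, dir flips to +; running = +304.1860

+304.1860 rpm (same as input, |ω| = 304.1860 rpm)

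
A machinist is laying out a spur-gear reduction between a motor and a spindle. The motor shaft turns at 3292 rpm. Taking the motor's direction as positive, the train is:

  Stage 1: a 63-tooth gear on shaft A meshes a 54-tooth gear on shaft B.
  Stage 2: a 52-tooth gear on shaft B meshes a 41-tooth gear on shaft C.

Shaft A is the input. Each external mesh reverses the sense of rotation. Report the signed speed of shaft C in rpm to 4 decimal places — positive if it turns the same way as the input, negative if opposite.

Stage 1 [63T→54T]: ω = 3292.0000×63/54 = 3840.6667 rpm, dir flips to −; running = −3840.6667
Stage 2 [52T→41T]: ω = 3840.6667×52/41 = 4871.0894 rpm, dir flips to +; running = +4871.0894

+4871.0894 rpm (same as input, |ω| = 4871.0894 rpm)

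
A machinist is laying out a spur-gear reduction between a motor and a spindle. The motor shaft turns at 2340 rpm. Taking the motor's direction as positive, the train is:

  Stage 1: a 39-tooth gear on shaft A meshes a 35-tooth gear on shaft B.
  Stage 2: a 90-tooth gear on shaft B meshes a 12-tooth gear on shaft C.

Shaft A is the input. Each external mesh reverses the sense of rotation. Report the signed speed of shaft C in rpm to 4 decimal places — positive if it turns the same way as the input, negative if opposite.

Stage 1 [39T→35T]: ω = 2340.0000×39/35 = 2607.4286 rpm, dir flips to −; running = −2607.4286
Stage 2 [90T→12T]: ω = 2607.4286×90/12 = 19555.7143 rpm, dir flips to +; running = +19555.7143

+19555.7143 rpm (same as input, |ω| = 19555.7143 rpm)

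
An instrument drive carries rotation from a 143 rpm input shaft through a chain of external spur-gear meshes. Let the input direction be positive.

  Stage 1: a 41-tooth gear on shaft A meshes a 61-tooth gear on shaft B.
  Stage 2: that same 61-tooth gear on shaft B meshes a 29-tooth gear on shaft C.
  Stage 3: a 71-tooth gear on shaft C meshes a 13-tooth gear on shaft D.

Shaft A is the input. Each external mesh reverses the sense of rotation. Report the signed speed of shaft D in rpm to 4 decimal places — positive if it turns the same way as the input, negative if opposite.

-1104.1724 rpm (opposite to input, |ω| = 1104.1724 rpm)

Stage 1 [41T→61T]: ω = 143.0000×41/61 = 96.1148 rpm, dir flips to −; running = −96.1148
Stage 2 [61T→29T]: ω = 96.1148×61/29 = 202.1724 rpm, dir flips to +; running = +202.1724
Stage 3 [71T→13T]: ω = 202.1724×71/13 = 1104.1724 rpm, dir flips to −; running = −1104.1724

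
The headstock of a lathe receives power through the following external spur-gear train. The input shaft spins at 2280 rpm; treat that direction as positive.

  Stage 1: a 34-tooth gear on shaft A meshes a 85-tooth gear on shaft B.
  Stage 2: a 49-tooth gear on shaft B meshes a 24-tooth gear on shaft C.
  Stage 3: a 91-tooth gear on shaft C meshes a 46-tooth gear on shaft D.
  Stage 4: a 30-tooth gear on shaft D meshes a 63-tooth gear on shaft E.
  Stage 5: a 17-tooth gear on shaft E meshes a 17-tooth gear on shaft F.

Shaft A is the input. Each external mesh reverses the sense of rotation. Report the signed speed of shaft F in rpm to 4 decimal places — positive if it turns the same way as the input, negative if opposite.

Stage 1 [34T→85T]: ω = 2280.0000×34/85 = 912.0000 rpm, dir flips to −; running = −912.0000
Stage 2 [49T→24T]: ω = 912.0000×49/24 = 1862.0000 rpm, dir flips to +; running = +1862.0000
Stage 3 [91T→46T]: ω = 1862.0000×91/46 = 3683.5217 rpm, dir flips to −; running = −3683.5217
Stage 4 [30T→63T]: ω = 3683.5217×30/63 = 1754.0580 rpm, dir flips to +; running = +1754.0580
Stage 5 [17T→17T]: ω = 1754.0580×17/17 = 1754.0580 rpm, dir flips to −; running = −1754.0580

-1754.0580 rpm (opposite to input, |ω| = 1754.0580 rpm)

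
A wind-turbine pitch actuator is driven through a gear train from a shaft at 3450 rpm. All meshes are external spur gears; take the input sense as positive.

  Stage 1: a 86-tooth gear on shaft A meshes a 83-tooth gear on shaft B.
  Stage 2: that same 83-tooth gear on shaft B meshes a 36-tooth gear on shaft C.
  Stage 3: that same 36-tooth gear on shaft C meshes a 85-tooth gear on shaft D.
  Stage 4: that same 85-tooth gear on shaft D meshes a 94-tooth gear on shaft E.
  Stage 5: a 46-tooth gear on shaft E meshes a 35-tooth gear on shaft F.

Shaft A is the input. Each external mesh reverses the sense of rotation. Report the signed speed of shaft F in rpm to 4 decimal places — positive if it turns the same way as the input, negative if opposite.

-4148.3891 rpm (opposite to input, |ω| = 4148.3891 rpm)

Stage 1 [86T→83T]: ω = 3450.0000×86/83 = 3574.6988 rpm, dir flips to −; running = −3574.6988
Stage 2 [83T→36T]: ω = 3574.6988×83/36 = 8241.6667 rpm, dir flips to +; running = +8241.6667
Stage 3 [36T→85T]: ω = 8241.6667×36/85 = 3490.5882 rpm, dir flips to −; running = −3490.5882
Stage 4 [85T→94T]: ω = 3490.5882×85/94 = 3156.3830 rpm, dir flips to +; running = +3156.3830
Stage 5 [46T→35T]: ω = 3156.3830×46/35 = 4148.3891 rpm, dir flips to −; running = −4148.3891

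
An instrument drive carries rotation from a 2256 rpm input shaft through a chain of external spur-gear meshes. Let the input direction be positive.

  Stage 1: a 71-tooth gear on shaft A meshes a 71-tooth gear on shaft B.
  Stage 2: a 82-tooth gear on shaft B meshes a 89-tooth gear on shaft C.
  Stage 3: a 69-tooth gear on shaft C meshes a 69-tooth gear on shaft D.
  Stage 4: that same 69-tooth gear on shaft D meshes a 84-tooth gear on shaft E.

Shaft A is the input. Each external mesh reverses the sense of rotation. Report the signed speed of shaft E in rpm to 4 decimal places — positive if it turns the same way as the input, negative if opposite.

Stage 1 [71T→71T]: ω = 2256.0000×71/71 = 2256.0000 rpm, dir flips to −; running = −2256.0000
Stage 2 [82T→89T]: ω = 2256.0000×82/89 = 2078.5618 rpm, dir flips to +; running = +2078.5618
Stage 3 [69T→69T]: ω = 2078.5618×69/69 = 2078.5618 rpm, dir flips to −; running = −2078.5618
Stage 4 [69T→84T]: ω = 2078.5618×69/84 = 1707.3900 rpm, dir flips to +; running = +1707.3900

+1707.3900 rpm (same as input, |ω| = 1707.3900 rpm)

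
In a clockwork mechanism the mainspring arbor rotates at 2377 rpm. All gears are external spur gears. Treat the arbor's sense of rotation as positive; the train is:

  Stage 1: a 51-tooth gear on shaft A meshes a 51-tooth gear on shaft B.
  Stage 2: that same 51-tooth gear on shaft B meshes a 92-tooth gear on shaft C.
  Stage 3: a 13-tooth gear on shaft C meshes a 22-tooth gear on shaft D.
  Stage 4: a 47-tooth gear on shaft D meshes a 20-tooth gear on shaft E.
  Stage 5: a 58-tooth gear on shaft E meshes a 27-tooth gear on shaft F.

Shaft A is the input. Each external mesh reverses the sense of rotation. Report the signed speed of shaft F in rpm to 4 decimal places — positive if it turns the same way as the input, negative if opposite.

Stage 1 [51T→51T]: ω = 2377.0000×51/51 = 2377.0000 rpm, dir flips to −; running = −2377.0000
Stage 2 [51T→92T]: ω = 2377.0000×51/92 = 1317.6848 rpm, dir flips to +; running = +1317.6848
Stage 3 [13T→22T]: ω = 1317.6848×13/22 = 778.6319 rpm, dir flips to −; running = −778.6319
Stage 4 [47T→20T]: ω = 778.6319×47/20 = 1829.7850 rpm, dir flips to +; running = +1829.7850
Stage 5 [58T→27T]: ω = 1829.7850×58/27 = 3930.6493 rpm, dir flips to −; running = −3930.6493

-3930.6493 rpm (opposite to input, |ω| = 3930.6493 rpm)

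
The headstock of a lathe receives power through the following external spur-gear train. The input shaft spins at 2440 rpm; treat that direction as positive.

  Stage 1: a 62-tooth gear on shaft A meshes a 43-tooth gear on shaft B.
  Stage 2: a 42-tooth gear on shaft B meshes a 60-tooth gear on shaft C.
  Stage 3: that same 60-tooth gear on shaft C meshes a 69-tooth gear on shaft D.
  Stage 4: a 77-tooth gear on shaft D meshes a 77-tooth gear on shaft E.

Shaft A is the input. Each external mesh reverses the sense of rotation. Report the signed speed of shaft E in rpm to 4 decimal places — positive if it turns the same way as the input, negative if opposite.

Stage 1 [62T→43T]: ω = 2440.0000×62/43 = 3518.1395 rpm, dir flips to −; running = −3518.1395
Stage 2 [42T→60T]: ω = 3518.1395×42/60 = 2462.6977 rpm, dir flips to +; running = +2462.6977
Stage 3 [60T→69T]: ω = 2462.6977×60/69 = 2141.4762 rpm, dir flips to −; running = −2141.4762
Stage 4 [77T→77T]: ω = 2141.4762×77/77 = 2141.4762 rpm, dir flips to +; running = +2141.4762

+2141.4762 rpm (same as input, |ω| = 2141.4762 rpm)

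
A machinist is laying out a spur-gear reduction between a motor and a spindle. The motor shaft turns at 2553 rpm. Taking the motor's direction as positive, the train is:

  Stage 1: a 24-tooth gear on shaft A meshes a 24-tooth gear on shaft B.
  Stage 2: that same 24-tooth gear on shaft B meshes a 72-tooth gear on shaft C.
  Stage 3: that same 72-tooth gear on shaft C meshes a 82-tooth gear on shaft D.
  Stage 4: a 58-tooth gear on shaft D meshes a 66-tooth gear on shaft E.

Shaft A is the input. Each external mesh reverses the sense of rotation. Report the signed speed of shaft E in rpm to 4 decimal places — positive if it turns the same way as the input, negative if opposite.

+656.6475 rpm (same as input, |ω| = 656.6475 rpm)

Stage 1 [24T→24T]: ω = 2553.0000×24/24 = 2553.0000 rpm, dir flips to −; running = −2553.0000
Stage 2 [24T→72T]: ω = 2553.0000×24/72 = 851.0000 rpm, dir flips to +; running = +851.0000
Stage 3 [72T→82T]: ω = 851.0000×72/82 = 747.2195 rpm, dir flips to −; running = −747.2195
Stage 4 [58T→66T]: ω = 747.2195×58/66 = 656.6475 rpm, dir flips to +; running = +656.6475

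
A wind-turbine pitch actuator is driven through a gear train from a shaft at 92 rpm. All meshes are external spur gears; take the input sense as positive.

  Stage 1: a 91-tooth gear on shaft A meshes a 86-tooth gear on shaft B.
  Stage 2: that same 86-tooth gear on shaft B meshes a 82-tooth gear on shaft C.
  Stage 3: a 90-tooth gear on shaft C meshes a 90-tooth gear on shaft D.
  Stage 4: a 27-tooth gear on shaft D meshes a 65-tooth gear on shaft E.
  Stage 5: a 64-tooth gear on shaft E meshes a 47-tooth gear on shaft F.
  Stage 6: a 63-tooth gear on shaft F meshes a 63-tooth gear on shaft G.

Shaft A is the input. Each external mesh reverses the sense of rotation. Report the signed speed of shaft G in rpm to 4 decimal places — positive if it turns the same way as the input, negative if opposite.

+57.7495 rpm (same as input, |ω| = 57.7495 rpm)

Stage 1 [91T→86T]: ω = 92.0000×91/86 = 97.3488 rpm, dir flips to −; running = −97.3488
Stage 2 [86T→82T]: ω = 97.3488×86/82 = 102.0976 rpm, dir flips to +; running = +102.0976
Stage 3 [90T→90T]: ω = 102.0976×90/90 = 102.0976 rpm, dir flips to −; running = −102.0976
Stage 4 [27T→65T]: ω = 102.0976×27/65 = 42.4098 rpm, dir flips to +; running = +42.4098
Stage 5 [64T→47T]: ω = 42.4098×64/47 = 57.7495 rpm, dir flips to −; running = −57.7495
Stage 6 [63T→63T]: ω = 57.7495×63/63 = 57.7495 rpm, dir flips to +; running = +57.7495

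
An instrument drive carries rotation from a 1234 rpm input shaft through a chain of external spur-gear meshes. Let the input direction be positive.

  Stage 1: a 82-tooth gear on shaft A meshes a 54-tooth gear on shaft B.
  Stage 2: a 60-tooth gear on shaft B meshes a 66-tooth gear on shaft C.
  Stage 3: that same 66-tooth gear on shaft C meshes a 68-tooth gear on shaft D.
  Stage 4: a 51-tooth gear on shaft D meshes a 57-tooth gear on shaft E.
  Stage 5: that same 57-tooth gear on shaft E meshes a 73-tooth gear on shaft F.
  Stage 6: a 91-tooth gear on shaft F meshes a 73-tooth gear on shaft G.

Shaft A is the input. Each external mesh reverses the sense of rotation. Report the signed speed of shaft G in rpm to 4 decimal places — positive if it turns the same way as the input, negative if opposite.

+1439.9368 rpm (same as input, |ω| = 1439.9368 rpm)

Stage 1 [82T→54T]: ω = 1234.0000×82/54 = 1873.8519 rpm, dir flips to −; running = −1873.8519
Stage 2 [60T→66T]: ω = 1873.8519×60/66 = 1703.5017 rpm, dir flips to +; running = +1703.5017
Stage 3 [66T→68T]: ω = 1703.5017×66/68 = 1653.3987 rpm, dir flips to −; running = −1653.3987
Stage 4 [51T→57T]: ω = 1653.3987×51/57 = 1479.3567 rpm, dir flips to +; running = +1479.3567
Stage 5 [57T→73T]: ω = 1479.3567×57/73 = 1155.1142 rpm, dir flips to −; running = −1155.1142
Stage 6 [91T→73T]: ω = 1155.1142×91/73 = 1439.9368 rpm, dir flips to +; running = +1439.9368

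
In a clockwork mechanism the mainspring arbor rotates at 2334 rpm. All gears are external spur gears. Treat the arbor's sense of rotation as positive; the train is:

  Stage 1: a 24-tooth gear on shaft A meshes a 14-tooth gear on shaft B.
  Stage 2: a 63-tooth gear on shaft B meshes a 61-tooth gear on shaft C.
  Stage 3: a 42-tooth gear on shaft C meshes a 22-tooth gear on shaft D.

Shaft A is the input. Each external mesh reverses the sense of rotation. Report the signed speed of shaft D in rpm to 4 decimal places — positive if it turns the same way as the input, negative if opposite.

Stage 1 [24T→14T]: ω = 2334.0000×24/14 = 4001.1429 rpm, dir flips to −; running = −4001.1429
Stage 2 [63T→61T]: ω = 4001.1429×63/61 = 4132.3279 rpm, dir flips to +; running = +4132.3279
Stage 3 [42T→22T]: ω = 4132.3279×42/22 = 7888.9896 rpm, dir flips to −; running = −7888.9896

-7888.9896 rpm (opposite to input, |ω| = 7888.9896 rpm)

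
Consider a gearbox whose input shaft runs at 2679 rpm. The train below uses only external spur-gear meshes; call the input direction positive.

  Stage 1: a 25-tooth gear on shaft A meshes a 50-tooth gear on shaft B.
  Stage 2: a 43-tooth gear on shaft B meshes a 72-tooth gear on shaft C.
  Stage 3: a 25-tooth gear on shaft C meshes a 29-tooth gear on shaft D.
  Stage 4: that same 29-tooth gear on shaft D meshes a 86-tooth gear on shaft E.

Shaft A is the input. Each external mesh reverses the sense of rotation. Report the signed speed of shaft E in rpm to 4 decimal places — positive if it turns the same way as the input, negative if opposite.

+232.5521 rpm (same as input, |ω| = 232.5521 rpm)

Stage 1 [25T→50T]: ω = 2679.0000×25/50 = 1339.5000 rpm, dir flips to −; running = −1339.5000
Stage 2 [43T→72T]: ω = 1339.5000×43/72 = 799.9792 rpm, dir flips to +; running = +799.9792
Stage 3 [25T→29T]: ω = 799.9792×25/29 = 689.6372 rpm, dir flips to −; running = −689.6372
Stage 4 [29T→86T]: ω = 689.6372×29/86 = 232.5521 rpm, dir flips to +; running = +232.5521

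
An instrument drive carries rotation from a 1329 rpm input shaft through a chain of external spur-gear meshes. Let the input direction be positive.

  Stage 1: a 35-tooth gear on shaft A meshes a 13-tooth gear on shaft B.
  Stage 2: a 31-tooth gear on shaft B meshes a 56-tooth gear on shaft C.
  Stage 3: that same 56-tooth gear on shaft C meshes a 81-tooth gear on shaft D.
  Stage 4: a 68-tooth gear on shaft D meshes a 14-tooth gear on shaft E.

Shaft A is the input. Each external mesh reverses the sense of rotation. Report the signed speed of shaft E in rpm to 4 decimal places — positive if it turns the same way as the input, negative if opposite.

+6651.3105 rpm (same as input, |ω| = 6651.3105 rpm)

Stage 1 [35T→13T]: ω = 1329.0000×35/13 = 3578.0769 rpm, dir flips to −; running = −3578.0769
Stage 2 [31T→56T]: ω = 3578.0769×31/56 = 1980.7212 rpm, dir flips to +; running = +1980.7212
Stage 3 [56T→81T]: ω = 1980.7212×56/81 = 1369.3875 rpm, dir flips to −; running = −1369.3875
Stage 4 [68T→14T]: ω = 1369.3875×68/14 = 6651.3105 rpm, dir flips to +; running = +6651.3105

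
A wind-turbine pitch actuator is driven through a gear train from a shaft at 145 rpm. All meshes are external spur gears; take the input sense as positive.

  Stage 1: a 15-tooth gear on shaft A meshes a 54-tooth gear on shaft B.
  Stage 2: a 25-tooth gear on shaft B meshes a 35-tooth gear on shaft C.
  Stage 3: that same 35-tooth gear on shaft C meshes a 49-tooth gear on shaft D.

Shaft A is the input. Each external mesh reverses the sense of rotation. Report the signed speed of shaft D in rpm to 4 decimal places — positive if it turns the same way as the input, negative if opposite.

-20.5499 rpm (opposite to input, |ω| = 20.5499 rpm)

Stage 1 [15T→54T]: ω = 145.0000×15/54 = 40.2778 rpm, dir flips to −; running = −40.2778
Stage 2 [25T→35T]: ω = 40.2778×25/35 = 28.7698 rpm, dir flips to +; running = +28.7698
Stage 3 [35T→49T]: ω = 28.7698×35/49 = 20.5499 rpm, dir flips to −; running = −20.5499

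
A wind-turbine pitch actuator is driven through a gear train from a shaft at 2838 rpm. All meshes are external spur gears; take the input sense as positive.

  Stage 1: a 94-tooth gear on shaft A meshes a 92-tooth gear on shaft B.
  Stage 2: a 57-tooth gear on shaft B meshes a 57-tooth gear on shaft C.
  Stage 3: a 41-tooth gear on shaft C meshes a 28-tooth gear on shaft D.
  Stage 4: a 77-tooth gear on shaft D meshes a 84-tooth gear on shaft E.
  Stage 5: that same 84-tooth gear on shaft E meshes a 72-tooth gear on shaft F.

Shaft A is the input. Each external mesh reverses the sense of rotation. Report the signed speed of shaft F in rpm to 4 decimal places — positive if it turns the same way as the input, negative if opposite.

Stage 1 [94T→92T]: ω = 2838.0000×94/92 = 2899.6957 rpm, dir flips to −; running = −2899.6957
Stage 2 [57T→57T]: ω = 2899.6957×57/57 = 2899.6957 rpm, dir flips to +; running = +2899.6957
Stage 3 [41T→28T]: ω = 2899.6957×41/28 = 4245.9829 rpm, dir flips to −; running = −4245.9829
Stage 4 [77T→84T]: ω = 4245.9829×77/84 = 3892.1510 rpm, dir flips to +; running = +3892.1510
Stage 5 [84T→72T]: ω = 3892.1510×84/72 = 4540.8428 rpm, dir flips to −; running = −4540.8428

-4540.8428 rpm (opposite to input, |ω| = 4540.8428 rpm)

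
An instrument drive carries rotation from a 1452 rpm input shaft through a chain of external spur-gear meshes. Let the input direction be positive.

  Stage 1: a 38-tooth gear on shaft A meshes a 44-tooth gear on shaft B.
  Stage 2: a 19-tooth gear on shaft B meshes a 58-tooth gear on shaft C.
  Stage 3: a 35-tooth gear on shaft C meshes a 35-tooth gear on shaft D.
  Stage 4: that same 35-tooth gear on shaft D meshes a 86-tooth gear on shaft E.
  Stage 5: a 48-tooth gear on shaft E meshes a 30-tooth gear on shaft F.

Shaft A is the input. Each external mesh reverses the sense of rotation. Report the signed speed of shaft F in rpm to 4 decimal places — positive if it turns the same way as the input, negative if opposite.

Stage 1 [38T→44T]: ω = 1452.0000×38/44 = 1254.0000 rpm, dir flips to −; running = −1254.0000
Stage 2 [19T→58T]: ω = 1254.0000×19/58 = 410.7931 rpm, dir flips to +; running = +410.7931
Stage 3 [35T→35T]: ω = 410.7931×35/35 = 410.7931 rpm, dir flips to −; running = −410.7931
Stage 4 [35T→86T]: ω = 410.7931×35/86 = 167.1832 rpm, dir flips to +; running = +167.1832
Stage 5 [48T→30T]: ω = 167.1832×48/30 = 267.4932 rpm, dir flips to −; running = −267.4932

-267.4932 rpm (opposite to input, |ω| = 267.4932 rpm)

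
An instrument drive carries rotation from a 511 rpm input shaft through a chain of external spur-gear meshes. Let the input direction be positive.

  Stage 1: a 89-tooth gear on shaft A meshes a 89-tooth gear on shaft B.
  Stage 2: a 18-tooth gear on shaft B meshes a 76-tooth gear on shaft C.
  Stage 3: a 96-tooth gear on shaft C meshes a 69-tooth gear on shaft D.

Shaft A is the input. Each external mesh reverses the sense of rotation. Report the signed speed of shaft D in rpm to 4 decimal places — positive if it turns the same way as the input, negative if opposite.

Stage 1 [89T→89T]: ω = 511.0000×89/89 = 511.0000 rpm, dir flips to −; running = −511.0000
Stage 2 [18T→76T]: ω = 511.0000×18/76 = 121.0263 rpm, dir flips to +; running = +121.0263
Stage 3 [96T→69T]: ω = 121.0263×96/69 = 168.3844 rpm, dir flips to −; running = −168.3844

-168.3844 rpm (opposite to input, |ω| = 168.3844 rpm)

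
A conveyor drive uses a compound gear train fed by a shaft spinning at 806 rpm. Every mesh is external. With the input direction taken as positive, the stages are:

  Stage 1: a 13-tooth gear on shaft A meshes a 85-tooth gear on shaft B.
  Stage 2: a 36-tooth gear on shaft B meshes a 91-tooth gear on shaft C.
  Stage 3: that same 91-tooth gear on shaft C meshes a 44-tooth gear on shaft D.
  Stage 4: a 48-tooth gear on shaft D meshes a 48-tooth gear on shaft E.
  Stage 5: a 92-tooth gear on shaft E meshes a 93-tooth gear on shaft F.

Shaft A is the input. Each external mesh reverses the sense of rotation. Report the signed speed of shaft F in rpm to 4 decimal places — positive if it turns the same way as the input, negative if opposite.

Stage 1 [13T→85T]: ω = 806.0000×13/85 = 123.2706 rpm, dir flips to −; running = −123.2706
Stage 2 [36T→91T]: ω = 123.2706×36/91 = 48.7664 rpm, dir flips to +; running = +48.7664
Stage 3 [91T→44T]: ω = 48.7664×91/44 = 100.8578 rpm, dir flips to −; running = −100.8578
Stage 4 [48T→48T]: ω = 100.8578×48/48 = 100.8578 rpm, dir flips to +; running = +100.8578
Stage 5 [92T→93T]: ω = 100.8578×92/93 = 99.7733 rpm, dir flips to −; running = −99.7733

-99.7733 rpm (opposite to input, |ω| = 99.7733 rpm)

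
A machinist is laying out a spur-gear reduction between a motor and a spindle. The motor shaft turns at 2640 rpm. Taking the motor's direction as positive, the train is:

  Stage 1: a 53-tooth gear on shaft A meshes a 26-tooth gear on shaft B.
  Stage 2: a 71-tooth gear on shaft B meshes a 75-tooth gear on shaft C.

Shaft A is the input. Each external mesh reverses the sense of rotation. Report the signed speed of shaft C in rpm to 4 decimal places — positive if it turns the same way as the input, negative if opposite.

Stage 1 [53T→26T]: ω = 2640.0000×53/26 = 5381.5385 rpm, dir flips to −; running = −5381.5385
Stage 2 [71T→75T]: ω = 5381.5385×71/75 = 5094.5231 rpm, dir flips to +; running = +5094.5231

+5094.5231 rpm (same as input, |ω| = 5094.5231 rpm)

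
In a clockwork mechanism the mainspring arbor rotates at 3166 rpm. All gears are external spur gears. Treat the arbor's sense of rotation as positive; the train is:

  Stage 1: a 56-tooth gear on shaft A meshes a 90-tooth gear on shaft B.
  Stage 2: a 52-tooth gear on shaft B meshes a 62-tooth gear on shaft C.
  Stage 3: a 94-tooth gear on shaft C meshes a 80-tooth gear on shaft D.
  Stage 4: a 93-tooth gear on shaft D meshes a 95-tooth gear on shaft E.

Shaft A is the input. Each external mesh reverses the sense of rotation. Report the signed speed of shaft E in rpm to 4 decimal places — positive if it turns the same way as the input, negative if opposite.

+1900.4887 rpm (same as input, |ω| = 1900.4887 rpm)

Stage 1 [56T→90T]: ω = 3166.0000×56/90 = 1969.9556 rpm, dir flips to −; running = −1969.9556
Stage 2 [52T→62T]: ω = 1969.9556×52/62 = 1652.2208 rpm, dir flips to +; running = +1652.2208
Stage 3 [94T→80T]: ω = 1652.2208×94/80 = 1941.3594 rpm, dir flips to −; running = −1941.3594
Stage 4 [93T→95T]: ω = 1941.3594×93/95 = 1900.4887 rpm, dir flips to +; running = +1900.4887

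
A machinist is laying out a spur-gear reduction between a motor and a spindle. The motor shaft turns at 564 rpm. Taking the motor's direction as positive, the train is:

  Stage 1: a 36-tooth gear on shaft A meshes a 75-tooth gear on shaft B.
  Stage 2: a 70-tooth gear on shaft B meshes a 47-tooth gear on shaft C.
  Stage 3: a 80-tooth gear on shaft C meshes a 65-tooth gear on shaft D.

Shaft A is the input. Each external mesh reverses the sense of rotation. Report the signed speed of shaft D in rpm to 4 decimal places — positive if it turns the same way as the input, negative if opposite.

Stage 1 [36T→75T]: ω = 564.0000×36/75 = 270.7200 rpm, dir flips to −; running = −270.7200
Stage 2 [70T→47T]: ω = 270.7200×70/47 = 403.2000 rpm, dir flips to +; running = +403.2000
Stage 3 [80T→65T]: ω = 403.2000×80/65 = 496.2462 rpm, dir flips to −; running = −496.2462

-496.2462 rpm (opposite to input, |ω| = 496.2462 rpm)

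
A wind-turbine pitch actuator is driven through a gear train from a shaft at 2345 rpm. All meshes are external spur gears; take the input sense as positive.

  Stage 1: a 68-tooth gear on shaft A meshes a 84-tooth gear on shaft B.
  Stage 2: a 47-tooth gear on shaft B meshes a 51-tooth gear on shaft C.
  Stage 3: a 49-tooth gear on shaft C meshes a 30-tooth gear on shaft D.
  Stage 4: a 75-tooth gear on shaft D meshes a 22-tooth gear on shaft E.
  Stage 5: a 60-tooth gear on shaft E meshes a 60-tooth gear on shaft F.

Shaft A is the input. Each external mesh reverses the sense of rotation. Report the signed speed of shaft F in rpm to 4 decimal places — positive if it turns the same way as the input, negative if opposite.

-9741.2247 rpm (opposite to input, |ω| = 9741.2247 rpm)

Stage 1 [68T→84T]: ω = 2345.0000×68/84 = 1898.3333 rpm, dir flips to −; running = −1898.3333
Stage 2 [47T→51T]: ω = 1898.3333×47/51 = 1749.4444 rpm, dir flips to +; running = +1749.4444
Stage 3 [49T→30T]: ω = 1749.4444×49/30 = 2857.4259 rpm, dir flips to −; running = −2857.4259
Stage 4 [75T→22T]: ω = 2857.4259×75/22 = 9741.2247 rpm, dir flips to +; running = +9741.2247
Stage 5 [60T→60T]: ω = 9741.2247×60/60 = 9741.2247 rpm, dir flips to −; running = −9741.2247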